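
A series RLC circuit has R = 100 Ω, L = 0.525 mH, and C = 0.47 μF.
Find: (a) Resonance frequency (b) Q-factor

Step 1 — Resonance condition Im(Z)=0 gives ω₀ = 1/√(LC).
Step 2 — ω₀ = 1/√(0.000525·4.7e-07) = 6.366e+04 rad/s.
Step 3 — f₀ = ω₀/(2π) = 1.013e+04 Hz.
Step 4 — Series Q: Q = ω₀L/R = 6.366e+04·0.000525/100 = 0.3342.

(a) f₀ = 1.013e+04 Hz  (b) Q = 0.3342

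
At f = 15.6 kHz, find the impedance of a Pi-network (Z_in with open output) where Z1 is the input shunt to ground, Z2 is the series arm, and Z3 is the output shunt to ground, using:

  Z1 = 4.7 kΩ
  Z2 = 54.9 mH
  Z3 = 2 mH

Step 1 — Angular frequency: ω = 2π·f = 2π·1.56e+04 = 9.802e+04 rad/s.
Step 2 — Component impedances:
  Z1: Z = R = 4700 Ω
  Z2: Z = jωL = j·9.802e+04·0.0549 = 0 + j5381 Ω
  Z3: Z = jωL = j·9.802e+04·0.002 = 0 + j196 Ω
Step 3 — With open output, the series arm Z2 and the output shunt Z3 appear in series to ground: Z2 + Z3 = 0 + j5577 Ω.
Step 4 — Parallel with input shunt Z1: Z_in = Z1 || (Z2 + Z3) = 2748 + j2316 Ω = 3594∠40.1° Ω.

Z = 2748 + j2316 Ω = 3594∠40.1° Ω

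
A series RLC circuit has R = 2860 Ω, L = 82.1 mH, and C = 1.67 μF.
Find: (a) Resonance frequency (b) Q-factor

Step 1 — Resonance condition Im(Z)=0 gives ω₀ = 1/√(LC).
Step 2 — ω₀ = 1/√(0.0821·1.67e-06) = 2701 rad/s.
Step 3 — f₀ = ω₀/(2π) = 429.8 Hz.
Step 4 — Series Q: Q = ω₀L/R = 2701·0.0821/2860 = 0.07753.

(a) f₀ = 429.8 Hz  (b) Q = 0.07753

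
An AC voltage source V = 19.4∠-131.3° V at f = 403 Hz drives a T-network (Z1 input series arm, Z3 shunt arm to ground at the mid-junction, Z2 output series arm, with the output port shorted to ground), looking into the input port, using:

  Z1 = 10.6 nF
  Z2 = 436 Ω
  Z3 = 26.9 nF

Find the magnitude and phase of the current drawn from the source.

Step 1 — Angular frequency: ω = 2π·f = 2π·403 = 2532 rad/s.
Step 2 — Component impedances:
  Z1: Z = 1/(jωC) = -j/(ω·C) = 0 - j3.726e+04 Ω
  Z2: Z = R = 436 Ω
  Z3: Z = 1/(jωC) = -j/(ω·C) = 0 - j1.468e+04 Ω
Step 3 — With the output port shorted to ground, the output series arm Z2 runs from the junction to ground; the shunt arm Z3 also runs from the junction to ground. They appear in parallel: Z3 || Z2 = 435.6 - j12.94 Ω.
Step 4 — Series with input arm Z1: Z_in = Z1 + (Z3 || Z2) = 435.6 - j3.727e+04 Ω = 3.727e+04∠-89.3° Ω.
Step 5 — Source phasor: V = 19.4∠-131.3° V = -12.8 - j14.57 V.
Step 6 — Ohm's law: I = V / Z_total = (-12.8 - j14.57) / (435.6 - j3.727e+04) = 0.000387 - j0.0003481 A.
Step 7 — Convert to polar: |I| = 0.0005205 A, ∠I = -42.0°.

I = 0.0005205∠-42.0° A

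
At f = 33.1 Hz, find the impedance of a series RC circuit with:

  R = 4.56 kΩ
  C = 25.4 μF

Step 1 — Angular frequency: ω = 2π·f = 2π·33.1 = 208 rad/s.
Step 2 — Component impedances:
  R: Z = R = 4560 Ω
  C: Z = 1/(jωC) = -j/(ω·C) = 0 - j189.3 Ω
Step 3 — Series combination: Z_total = R + C = 4560 - j189.3 Ω = 4564∠-2.4° Ω.

Z = 4560 - j189.3 Ω = 4564∠-2.4° Ω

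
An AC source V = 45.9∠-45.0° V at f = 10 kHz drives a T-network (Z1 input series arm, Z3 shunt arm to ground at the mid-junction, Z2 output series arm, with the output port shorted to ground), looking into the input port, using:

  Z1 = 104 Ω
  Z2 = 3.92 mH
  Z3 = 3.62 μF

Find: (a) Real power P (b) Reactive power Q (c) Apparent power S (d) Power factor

Step 1 — Angular frequency: ω = 2π·f = 2π·1e+04 = 6.283e+04 rad/s.
Step 2 — Component impedances:
  Z1: Z = R = 104 Ω
  Z2: Z = jωL = j·6.283e+04·0.00392 = 0 + j246.3 Ω
  Z3: Z = 1/(jωC) = -j/(ω·C) = 0 - j4.397 Ω
Step 3 — With the output port shorted to ground, the output series arm Z2 runs from the junction to ground; the shunt arm Z3 also runs from the junction to ground. They appear in parallel: Z3 || Z2 = 0 - j4.476 Ω.
Step 4 — Series with input arm Z1: Z_in = Z1 + (Z3 || Z2) = 104 - j4.476 Ω = 104.1∠-2.5° Ω.
Step 5 — Source phasor: V = 45.9∠-45.0° V = 32.46 - j32.46 V.
Step 6 — Current: I = V / Z = 0.3249 - j0.2981 A = 0.4409∠-42.5° A.
Step 7 — Complex power: S = V·I* = 20.22 - j0.8703 VA.
Step 8 — Real power: P = Re(S) = 20.22 W.
Step 9 — Reactive power: Q = Im(S) = -0.8703 VAR.
Step 10 — Apparent power: |S| = 20.24 VA.
Step 11 — Power factor: PF = P/|S| = 0.9991 (leading).

(a) P = 20.22 W  (b) Q = -0.8703 VAR  (c) S = 20.24 VA  (d) PF = 0.9991 (leading)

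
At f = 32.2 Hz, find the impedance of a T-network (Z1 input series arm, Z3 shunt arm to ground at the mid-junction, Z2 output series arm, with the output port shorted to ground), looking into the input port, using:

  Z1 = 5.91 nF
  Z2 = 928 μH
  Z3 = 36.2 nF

Step 1 — Angular frequency: ω = 2π·f = 2π·32.2 = 202.3 rad/s.
Step 2 — Component impedances:
  Z1: Z = 1/(jωC) = -j/(ω·C) = 0 - j8.363e+05 Ω
  Z2: Z = jωL = j·202.3·0.000928 = 0 + j0.1878 Ω
  Z3: Z = 1/(jωC) = -j/(ω·C) = 0 - j1.365e+05 Ω
Step 3 — With the output port shorted to ground, the output series arm Z2 runs from the junction to ground; the shunt arm Z3 also runs from the junction to ground. They appear in parallel: Z3 || Z2 = 0 + j0.1878 Ω.
Step 4 — Series with input arm Z1: Z_in = Z1 + (Z3 || Z2) = 0 - j8.363e+05 Ω = 8.363e+05∠-90.0° Ω.

Z = 0 - j8.363e+05 Ω = 8.363e+05∠-90.0° Ω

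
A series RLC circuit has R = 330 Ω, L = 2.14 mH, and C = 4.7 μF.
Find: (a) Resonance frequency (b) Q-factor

Step 1 — Resonance condition Im(Z)=0 gives ω₀ = 1/√(LC).
Step 2 — ω₀ = 1/√(0.00214·4.7e-06) = 9971 rad/s.
Step 3 — f₀ = ω₀/(2π) = 1587 Hz.
Step 4 — Series Q: Q = ω₀L/R = 9971·0.00214/330 = 0.06466.

(a) f₀ = 1587 Hz  (b) Q = 0.06466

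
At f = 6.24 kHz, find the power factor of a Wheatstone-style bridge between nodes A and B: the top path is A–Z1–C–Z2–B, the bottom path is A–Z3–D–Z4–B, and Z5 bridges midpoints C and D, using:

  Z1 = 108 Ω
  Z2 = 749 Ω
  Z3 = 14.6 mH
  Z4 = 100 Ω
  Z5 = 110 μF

Step 1 — Angular frequency: ω = 2π·f = 2π·6240 = 3.921e+04 rad/s.
Step 2 — Component impedances:
  Z1: Z = R = 108 Ω
  Z2: Z = R = 749 Ω
  Z3: Z = jωL = j·3.921e+04·0.0146 = 0 + j572.4 Ω
  Z4: Z = R = 100 Ω
  Z5: Z = 1/(jωC) = -j/(ω·C) = 0 - j0.2319 Ω
Step 3 — Bridge requires nodal analysis (the Z5 bridge couples midpoints C and D, so the two paths cannot be reduced to a simple series/parallel combination). Setting node B to ground and injecting 1 A at node A, the 3-node admittance system at A, C, D solves to V_A = Z_AB = 192.6 + j19.52 Ω = 193.6∠5.8° Ω.
Step 4 — Power factor: PF = cos(φ) = Re(Z)/|Z| = 192.58/193.57 = 0.9949.
Step 5 — Type: Im(Z) = 19.52 ⇒ lagging (phase φ = 5.8°).

PF = 0.9949 (lagging, φ = 5.8°)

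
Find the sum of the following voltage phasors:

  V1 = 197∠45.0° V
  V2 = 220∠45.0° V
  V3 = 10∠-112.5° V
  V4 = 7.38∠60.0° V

Step 1 — Convert each phasor to rectangular form:
  V1 = 197·(cos(45.0°) + j·sin(45.0°)) = 139.3 + j139.3 V
  V2 = 220·(cos(45.0°) + j·sin(45.0°)) = 155.6 + j155.6 V
  V3 = 10·(cos(-112.5°) + j·sin(-112.5°)) = -3.827 - j9.239 V
  V4 = 7.38·(cos(60.0°) + j·sin(60.0°)) = 3.69 + j6.391 V
Step 2 — Sum components: V_total = 294.7 + j292 V.
Step 3 — Convert to polar: |V_total| = 414.9 V, ∠V_total = 44.7°.

V_total = 414.9∠44.7° V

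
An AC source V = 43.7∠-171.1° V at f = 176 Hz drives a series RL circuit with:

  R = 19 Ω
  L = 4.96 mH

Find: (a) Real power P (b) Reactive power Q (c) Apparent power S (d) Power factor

Step 1 — Angular frequency: ω = 2π·f = 2π·176 = 1106 rad/s.
Step 2 — Component impedances:
  R: Z = R = 19 Ω
  L: Z = jωL = j·1106·0.00496 = 0 + j5.485 Ω
Step 3 — Series combination: Z_total = R + L = 19 + j5.485 Ω = 19.78∠16.1° Ω.
Step 4 — Source phasor: V = 43.7∠-171.1° V = -43.17 - j6.761 V.
Step 5 — Current: I = V / Z = -2.192 + j0.2771 A = 2.21∠172.8° A.
Step 6 — Complex power: S = V·I* = 92.78 + j26.78 VA.
Step 7 — Real power: P = Re(S) = 92.78 W.
Step 8 — Reactive power: Q = Im(S) = 26.78 VAR.
Step 9 — Apparent power: |S| = 96.57 VA.
Step 10 — Power factor: PF = P/|S| = 0.9608 (lagging).

(a) P = 92.78 W  (b) Q = 26.78 VAR  (c) S = 96.57 VA  (d) PF = 0.9608 (lagging)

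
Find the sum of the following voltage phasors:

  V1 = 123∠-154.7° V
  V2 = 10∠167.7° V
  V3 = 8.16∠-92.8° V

Step 1 — Convert each phasor to rectangular form:
  V1 = 123·(cos(-154.7°) + j·sin(-154.7°)) = -111.2 - j52.57 V
  V2 = 10·(cos(167.7°) + j·sin(167.7°)) = -9.77 + j2.13 V
  V3 = 8.16·(cos(-92.8°) + j·sin(-92.8°)) = -0.3986 - j8.15 V
Step 2 — Sum components: V_total = -121.4 - j58.58 V.
Step 3 — Convert to polar: |V_total| = 134.8 V, ∠V_total = -154.2°.

V_total = 134.8∠-154.2° V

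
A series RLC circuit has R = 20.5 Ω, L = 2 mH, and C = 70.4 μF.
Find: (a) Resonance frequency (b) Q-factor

Step 1 — Resonance condition Im(Z)=0 gives ω₀ = 1/√(LC).
Step 2 — ω₀ = 1/√(0.002·7.04e-05) = 2665 rad/s.
Step 3 — f₀ = ω₀/(2π) = 424.1 Hz.
Step 4 — Series Q: Q = ω₀L/R = 2665·0.002/20.5 = 0.26.

(a) f₀ = 424.1 Hz  (b) Q = 0.26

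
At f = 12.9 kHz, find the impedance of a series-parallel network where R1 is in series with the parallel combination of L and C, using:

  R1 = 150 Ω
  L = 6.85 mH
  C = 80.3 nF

Step 1 — Angular frequency: ω = 2π·f = 2π·1.29e+04 = 8.105e+04 rad/s.
Step 2 — Component impedances:
  R1: Z = R = 150 Ω
  L: Z = jωL = j·8.105e+04·0.00685 = 0 + j555.2 Ω
  C: Z = 1/(jωC) = -j/(ω·C) = 0 - j153.6 Ω
Step 3 — Parallel branch: L || C = 1/(1/L + 1/C) = 0 - j212.4 Ω.
Step 4 — Series with R1: Z_total = R1 + (L || C) = 150 - j212.4 Ω = 260.1∠-54.8° Ω.

Z = 150 - j212.4 Ω = 260.1∠-54.8° Ω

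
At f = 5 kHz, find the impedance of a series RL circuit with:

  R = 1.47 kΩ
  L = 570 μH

Step 1 — Angular frequency: ω = 2π·f = 2π·5000 = 3.142e+04 rad/s.
Step 2 — Component impedances:
  R: Z = R = 1470 Ω
  L: Z = jωL = j·3.142e+04·0.00057 = 0 + j17.91 Ω
Step 3 — Series combination: Z_total = R + L = 1470 + j17.91 Ω = 1470∠0.7° Ω.

Z = 1470 + j17.91 Ω = 1470∠0.7° Ω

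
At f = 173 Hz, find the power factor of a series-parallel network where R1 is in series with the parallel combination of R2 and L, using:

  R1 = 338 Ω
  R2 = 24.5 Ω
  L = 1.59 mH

Step 1 — Angular frequency: ω = 2π·f = 2π·173 = 1087 rad/s.
Step 2 — Component impedances:
  R1: Z = R = 338 Ω
  R2: Z = R = 24.5 Ω
  L: Z = jωL = j·1087·0.00159 = 0 + j1.728 Ω
Step 3 — Parallel branch: R2 || L = 1/(1/R2 + 1/L) = 0.1213 + j1.72 Ω.
Step 4 — Series with R1: Z_total = R1 + (R2 || L) = 338.1 + j1.72 Ω = 338.1∠0.3° Ω.
Step 5 — Power factor: PF = cos(φ) = Re(Z)/|Z| = 338.1/338.1 = 1.
Step 6 — Type: Im(Z) = 1.72 ⇒ lagging (phase φ = 0.3°).

PF = 1 (lagging, φ = 0.3°)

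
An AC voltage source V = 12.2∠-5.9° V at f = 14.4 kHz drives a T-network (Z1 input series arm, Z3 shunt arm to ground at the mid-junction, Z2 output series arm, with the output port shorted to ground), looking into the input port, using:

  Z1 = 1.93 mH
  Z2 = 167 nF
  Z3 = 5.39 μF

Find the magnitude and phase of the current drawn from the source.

Step 1 — Angular frequency: ω = 2π·f = 2π·1.44e+04 = 9.048e+04 rad/s.
Step 2 — Component impedances:
  Z1: Z = jωL = j·9.048e+04·0.00193 = 0 + j174.6 Ω
  Z2: Z = 1/(jωC) = -j/(ω·C) = 0 - j66.18 Ω
  Z3: Z = 1/(jωC) = -j/(ω·C) = 0 - j2.051 Ω
Step 3 — With the output port shorted to ground, the output series arm Z2 runs from the junction to ground; the shunt arm Z3 also runs from the junction to ground. They appear in parallel: Z3 || Z2 = 0 - j1.989 Ω.
Step 4 — Series with input arm Z1: Z_in = Z1 + (Z3 || Z2) = 0 + j172.6 Ω = 172.6∠90.0° Ω.
Step 5 — Source phasor: V = 12.2∠-5.9° V = 12.14 - j1.254 V.
Step 6 — Ohm's law: I = V / Z_total = (12.14 - j1.254) / (0 + j172.6) = -0.007264 - j0.0703 A.
Step 7 — Convert to polar: |I| = 0.07067 A, ∠I = -95.9°.

I = 0.07067∠-95.9° A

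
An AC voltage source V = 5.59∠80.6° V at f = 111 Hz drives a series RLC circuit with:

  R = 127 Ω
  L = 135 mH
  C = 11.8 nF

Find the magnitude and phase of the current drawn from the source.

Step 1 — Angular frequency: ω = 2π·f = 2π·111 = 697.4 rad/s.
Step 2 — Component impedances:
  R: Z = R = 127 Ω
  L: Z = jωL = j·697.4·0.135 = 0 + j94.15 Ω
  C: Z = 1/(jωC) = -j/(ω·C) = 0 - j1.215e+05 Ω
Step 3 — Series combination: Z_total = R + L + C = 127 - j1.214e+05 Ω = 1.214e+05∠-89.9° Ω.
Step 4 — Source phasor: V = 5.59∠80.6° V = 0.913 + j5.515 V.
Step 5 — Ohm's law: I = V / Z_total = (0.913 + j5.515) / (127 - j1.214e+05) = -4.541e-05 + j7.567e-06 A.
Step 6 — Convert to polar: |I| = 4.604e-05 A, ∠I = 170.5°.

I = 4.604e-05∠170.5° A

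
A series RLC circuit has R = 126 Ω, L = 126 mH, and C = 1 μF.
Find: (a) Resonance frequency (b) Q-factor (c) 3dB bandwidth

Step 1 — Resonance condition Im(Z)=0 gives ω₀ = 1/√(LC).
Step 2 — ω₀ = 1/√(0.126·1e-06) = 2817 rad/s.
Step 3 — f₀ = ω₀/(2π) = 448.4 Hz.
Step 4 — Series Q: Q = ω₀L/R = 2817·0.126/126 = 2.817.
Step 5 — 3dB bandwidth: Δω = ω₀/Q = 1000 rad/s; BW = Δω/(2π) = 159.2 Hz.

(a) f₀ = 448.4 Hz  (b) Q = 2.817  (c) BW = 159.2 Hz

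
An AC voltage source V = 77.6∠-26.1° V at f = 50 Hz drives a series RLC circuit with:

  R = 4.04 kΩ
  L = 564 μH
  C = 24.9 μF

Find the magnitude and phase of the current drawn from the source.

Step 1 — Angular frequency: ω = 2π·f = 2π·50 = 314.2 rad/s.
Step 2 — Component impedances:
  R: Z = R = 4040 Ω
  L: Z = jωL = j·314.2·0.000564 = 0 + j0.1772 Ω
  C: Z = 1/(jωC) = -j/(ω·C) = 0 - j127.8 Ω
Step 3 — Series combination: Z_total = R + L + C = 4040 - j127.7 Ω = 4042∠-1.8° Ω.
Step 4 — Source phasor: V = 77.6∠-26.1° V = 69.69 - j34.14 V.
Step 5 — Ohm's law: I = V / Z_total = (69.69 - j34.14) / (4040 - j127.7) = 0.0175 - j0.007897 A.
Step 6 — Convert to polar: |I| = 0.0192 A, ∠I = -24.3°.

I = 0.0192∠-24.3° A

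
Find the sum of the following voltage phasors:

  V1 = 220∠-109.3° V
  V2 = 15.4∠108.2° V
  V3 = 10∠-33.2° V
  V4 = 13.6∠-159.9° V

Step 1 — Convert each phasor to rectangular form:
  V1 = 220·(cos(-109.3°) + j·sin(-109.3°)) = -72.71 - j207.6 V
  V2 = 15.4·(cos(108.2°) + j·sin(108.2°)) = -4.81 + j14.63 V
  V3 = 10·(cos(-33.2°) + j·sin(-33.2°)) = 8.368 - j5.476 V
  V4 = 13.6·(cos(-159.9°) + j·sin(-159.9°)) = -12.77 - j4.674 V
Step 2 — Sum components: V_total = -81.93 - j203.2 V.
Step 3 — Convert to polar: |V_total| = 219.1 V, ∠V_total = -112.0°.

V_total = 219.1∠-112.0° V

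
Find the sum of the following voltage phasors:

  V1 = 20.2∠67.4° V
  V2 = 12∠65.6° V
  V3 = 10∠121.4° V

Step 1 — Convert each phasor to rectangular form:
  V1 = 20.2·(cos(67.4°) + j·sin(67.4°)) = 7.763 + j18.65 V
  V2 = 12·(cos(65.6°) + j·sin(65.6°)) = 4.957 + j10.93 V
  V3 = 10·(cos(121.4°) + j·sin(121.4°)) = -5.21 + j8.536 V
Step 2 — Sum components: V_total = 7.51 + j38.11 V.
Step 3 — Convert to polar: |V_total| = 38.85 V, ∠V_total = 78.9°.

V_total = 38.85∠78.9° V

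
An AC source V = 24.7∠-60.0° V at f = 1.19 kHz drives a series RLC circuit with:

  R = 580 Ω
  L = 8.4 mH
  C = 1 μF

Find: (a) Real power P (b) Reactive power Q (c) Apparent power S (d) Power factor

Step 1 — Angular frequency: ω = 2π·f = 2π·1190 = 7477 rad/s.
Step 2 — Component impedances:
  R: Z = R = 580 Ω
  L: Z = jωL = j·7477·0.0084 = 0 + j62.81 Ω
  C: Z = 1/(jωC) = -j/(ω·C) = 0 - j133.7 Ω
Step 3 — Series combination: Z_total = R + L + C = 580 - j70.94 Ω = 584.3∠-7.0° Ω.
Step 4 — Source phasor: V = 24.7∠-60.0° V = 12.35 - j21.39 V.
Step 5 — Current: I = V / Z = 0.02542 - j0.03377 A = 0.04227∠-53.0° A.
Step 6 — Complex power: S = V·I* = 1.036 - j0.1268 VA.
Step 7 — Real power: P = Re(S) = 1.036 W.
Step 8 — Reactive power: Q = Im(S) = -0.1268 VAR.
Step 9 — Apparent power: |S| = 1.044 VA.
Step 10 — Power factor: PF = P/|S| = 0.9926 (leading).

(a) P = 1.036 W  (b) Q = -0.1268 VAR  (c) S = 1.044 VA  (d) PF = 0.9926 (leading)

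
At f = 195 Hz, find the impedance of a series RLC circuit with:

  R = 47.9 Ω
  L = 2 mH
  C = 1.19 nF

Step 1 — Angular frequency: ω = 2π·f = 2π·195 = 1225 rad/s.
Step 2 — Component impedances:
  R: Z = R = 47.9 Ω
  L: Z = jωL = j·1225·0.002 = 0 + j2.45 Ω
  C: Z = 1/(jωC) = -j/(ω·C) = 0 - j6.859e+05 Ω
Step 3 — Series combination: Z_total = R + L + C = 47.9 - j6.859e+05 Ω = 6.859e+05∠-90.0° Ω.

Z = 47.9 - j6.859e+05 Ω = 6.859e+05∠-90.0° Ω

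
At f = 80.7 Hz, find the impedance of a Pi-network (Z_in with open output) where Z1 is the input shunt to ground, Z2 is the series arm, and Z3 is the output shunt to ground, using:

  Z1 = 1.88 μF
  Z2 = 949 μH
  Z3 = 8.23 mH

Step 1 — Angular frequency: ω = 2π·f = 2π·80.7 = 507.1 rad/s.
Step 2 — Component impedances:
  Z1: Z = 1/(jωC) = -j/(ω·C) = 0 - j1049 Ω
  Z2: Z = jωL = j·507.1·0.000949 = 0 + j0.4812 Ω
  Z3: Z = jωL = j·507.1·0.00823 = 0 + j4.173 Ω
Step 3 — With open output, the series arm Z2 and the output shunt Z3 appear in series to ground: Z2 + Z3 = 0 + j4.654 Ω.
Step 4 — Parallel with input shunt Z1: Z_in = Z1 || (Z2 + Z3) = 0 + j4.675 Ω = 4.675∠90.0° Ω.

Z = 0 + j4.675 Ω = 4.675∠90.0° Ω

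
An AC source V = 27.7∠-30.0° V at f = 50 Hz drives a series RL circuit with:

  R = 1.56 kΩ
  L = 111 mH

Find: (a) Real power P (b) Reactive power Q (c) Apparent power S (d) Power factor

Step 1 — Angular frequency: ω = 2π·f = 2π·50 = 314.2 rad/s.
Step 2 — Component impedances:
  R: Z = R = 1560 Ω
  L: Z = jωL = j·314.2·0.111 = 0 + j34.87 Ω
Step 3 — Series combination: Z_total = R + L = 1560 + j34.87 Ω = 1560∠1.3° Ω.
Step 4 — Source phasor: V = 27.7∠-30.0° V = 23.99 - j13.85 V.
Step 5 — Current: I = V / Z = 0.01517 - j0.009217 A = 0.01775∠-31.3° A.
Step 6 — Complex power: S = V·I* = 0.4916 + j0.01099 VA.
Step 7 — Real power: P = Re(S) = 0.4916 W.
Step 8 — Reactive power: Q = Im(S) = 0.01099 VAR.
Step 9 — Apparent power: |S| = 0.4917 VA.
Step 10 — Power factor: PF = P/|S| = 0.9998 (lagging).

(a) P = 0.4916 W  (b) Q = 0.01099 VAR  (c) S = 0.4917 VA  (d) PF = 0.9998 (lagging)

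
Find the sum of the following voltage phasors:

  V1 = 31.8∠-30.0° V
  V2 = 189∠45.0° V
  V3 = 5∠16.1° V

Step 1 — Convert each phasor to rectangular form:
  V1 = 31.8·(cos(-30.0°) + j·sin(-30.0°)) = 27.54 - j15.9 V
  V2 = 189·(cos(45.0°) + j·sin(45.0°)) = 133.6 + j133.6 V
  V3 = 5·(cos(16.1°) + j·sin(16.1°)) = 4.804 + j1.387 V
Step 2 — Sum components: V_total = 166 + j119.1 V.
Step 3 — Convert to polar: |V_total| = 204.3 V, ∠V_total = 35.7°.

V_total = 204.3∠35.7° V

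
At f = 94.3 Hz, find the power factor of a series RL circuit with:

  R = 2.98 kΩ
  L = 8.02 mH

Step 1 — Angular frequency: ω = 2π·f = 2π·94.3 = 592.5 rad/s.
Step 2 — Component impedances:
  R: Z = R = 2980 Ω
  L: Z = jωL = j·592.5·0.00802 = 0 + j4.752 Ω
Step 3 — Series combination: Z_total = R + L = 2980 + j4.752 Ω = 2980∠0.1° Ω.
Step 4 — Power factor: PF = cos(φ) = Re(Z)/|Z| = 2980/2980 = 1.
Step 5 — Type: Im(Z) = 4.752 ⇒ lagging (phase φ = 0.1°).

PF = 1 (lagging, φ = 0.1°)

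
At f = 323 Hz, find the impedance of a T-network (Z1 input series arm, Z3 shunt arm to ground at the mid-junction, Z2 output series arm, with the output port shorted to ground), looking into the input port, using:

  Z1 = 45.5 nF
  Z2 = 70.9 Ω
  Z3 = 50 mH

Step 1 — Angular frequency: ω = 2π·f = 2π·323 = 2029 rad/s.
Step 2 — Component impedances:
  Z1: Z = 1/(jωC) = -j/(ω·C) = 0 - j1.083e+04 Ω
  Z2: Z = R = 70.9 Ω
  Z3: Z = jωL = j·2029·0.05 = 0 + j101.5 Ω
Step 3 — With the output port shorted to ground, the output series arm Z2 runs from the junction to ground; the shunt arm Z3 also runs from the junction to ground. They appear in parallel: Z3 || Z2 = 47.64 + j33.29 Ω.
Step 4 — Series with input arm Z1: Z_in = Z1 + (Z3 || Z2) = 47.64 - j1.08e+04 Ω = 1.08e+04∠-89.7° Ω.

Z = 47.64 - j1.08e+04 Ω = 1.08e+04∠-89.7° Ω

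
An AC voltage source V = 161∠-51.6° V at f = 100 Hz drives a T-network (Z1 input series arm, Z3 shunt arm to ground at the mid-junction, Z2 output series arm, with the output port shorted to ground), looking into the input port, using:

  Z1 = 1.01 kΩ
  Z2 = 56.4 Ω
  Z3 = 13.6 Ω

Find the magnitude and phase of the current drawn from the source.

Step 1 — Angular frequency: ω = 2π·f = 2π·100 = 628.3 rad/s.
Step 2 — Component impedances:
  Z1: Z = R = 1010 Ω
  Z2: Z = R = 56.4 Ω
  Z3: Z = R = 13.6 Ω
Step 3 — With the output port shorted to ground, the output series arm Z2 runs from the junction to ground; the shunt arm Z3 also runs from the junction to ground. They appear in parallel: Z3 || Z2 = 10.96 Ω.
Step 4 — Series with input arm Z1: Z_in = Z1 + (Z3 || Z2) = 1021 Ω = 1021∠0.0° Ω.
Step 5 — Source phasor: V = 161∠-51.6° V = 100 - j126.2 V.
Step 6 — Ohm's law: I = V / Z_total = (100 - j126.2) / (1021) = 0.09795 - j0.1236 A.
Step 7 — Convert to polar: |I| = 0.1577 A, ∠I = -51.6°.

I = 0.1577∠-51.6° A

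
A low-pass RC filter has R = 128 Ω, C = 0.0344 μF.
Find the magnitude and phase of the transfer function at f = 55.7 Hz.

Step 1 — Angular frequency: ω = 2π·55.7 = 350 rad/s.
Step 2 — Transfer function: H(jω) = 1/(1 + jωRC).
Step 3 — Denominator: 1 + jωRC = 1 + j·350·128·3.44e-08 = 1 + j0.001541.
Step 4 — H = 1 - j0.001541.
Step 5 — Magnitude: |H| = 1 (-0.0 dB); phase: φ = -0.1°.

|H| = 1 (-0.0 dB), φ = -0.1°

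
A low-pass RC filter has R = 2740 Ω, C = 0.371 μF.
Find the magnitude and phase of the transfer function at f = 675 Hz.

Step 1 — Angular frequency: ω = 2π·675 = 4241 rad/s.
Step 2 — Transfer function: H(jω) = 1/(1 + jωRC).
Step 3 — Denominator: 1 + jωRC = 1 + j·4241·2740·3.71e-07 = 1 + j4.311.
Step 4 — H = 0.05105 - j0.2201.
Step 5 — Magnitude: |H| = 0.226 (-12.9 dB); phase: φ = -76.9°.

|H| = 0.226 (-12.9 dB), φ = -76.9°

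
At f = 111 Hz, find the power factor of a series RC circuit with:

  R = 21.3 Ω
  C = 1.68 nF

Step 1 — Angular frequency: ω = 2π·f = 2π·111 = 697.4 rad/s.
Step 2 — Component impedances:
  R: Z = R = 21.3 Ω
  C: Z = 1/(jωC) = -j/(ω·C) = 0 - j8.535e+05 Ω
Step 3 — Series combination: Z_total = R + C = 21.3 - j8.535e+05 Ω = 8.535e+05∠-90.0° Ω.
Step 4 — Power factor: PF = cos(φ) = Re(Z)/|Z| = 21.3/8.535e+05 = 2.496e-05.
Step 5 — Type: Im(Z) = -8.535e+05 ⇒ leading (phase φ = -90.0°).

PF = 2.496e-05 (leading, φ = -90.0°)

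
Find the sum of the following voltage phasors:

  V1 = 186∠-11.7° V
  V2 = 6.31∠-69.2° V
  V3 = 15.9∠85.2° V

Step 1 — Convert each phasor to rectangular form:
  V1 = 186·(cos(-11.7°) + j·sin(-11.7°)) = 182.1 - j37.72 V
  V2 = 6.31·(cos(-69.2°) + j·sin(-69.2°)) = 2.241 - j5.899 V
  V3 = 15.9·(cos(85.2°) + j·sin(85.2°)) = 1.33 + j15.84 V
Step 2 — Sum components: V_total = 185.7 - j27.77 V.
Step 3 — Convert to polar: |V_total| = 187.8 V, ∠V_total = -8.5°.

V_total = 187.8∠-8.5° V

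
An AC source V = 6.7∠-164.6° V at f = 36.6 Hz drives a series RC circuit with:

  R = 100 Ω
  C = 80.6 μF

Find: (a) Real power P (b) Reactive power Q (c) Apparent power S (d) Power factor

Step 1 — Angular frequency: ω = 2π·f = 2π·36.6 = 230 rad/s.
Step 2 — Component impedances:
  R: Z = R = 100 Ω
  C: Z = 1/(jωC) = -j/(ω·C) = 0 - j53.95 Ω
Step 3 — Series combination: Z_total = R + C = 100 - j53.95 Ω = 113.6∠-28.3° Ω.
Step 4 — Source phasor: V = 6.7∠-164.6° V = -6.459 - j1.779 V.
Step 5 — Current: I = V / Z = -0.0426 - j0.04077 A = 0.05897∠-136.3° A.
Step 6 — Complex power: S = V·I* = 0.3477 - j0.1876 VA.
Step 7 — Real power: P = Re(S) = 0.3477 W.
Step 8 — Reactive power: Q = Im(S) = -0.1876 VAR.
Step 9 — Apparent power: |S| = 0.3951 VA.
Step 10 — Power factor: PF = P/|S| = 0.8801 (leading).

(a) P = 0.3477 W  (b) Q = -0.1876 VAR  (c) S = 0.3951 VA  (d) PF = 0.8801 (leading)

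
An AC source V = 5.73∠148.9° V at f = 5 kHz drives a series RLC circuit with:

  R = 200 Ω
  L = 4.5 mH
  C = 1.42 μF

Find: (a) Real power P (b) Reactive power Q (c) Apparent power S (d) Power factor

Step 1 — Angular frequency: ω = 2π·f = 2π·5000 = 3.142e+04 rad/s.
Step 2 — Component impedances:
  R: Z = R = 200 Ω
  L: Z = jωL = j·3.142e+04·0.0045 = 0 + j141.4 Ω
  C: Z = 1/(jωC) = -j/(ω·C) = 0 - j22.42 Ω
Step 3 — Series combination: Z_total = R + L + C = 200 + j119 Ω = 232.7∠30.7° Ω.
Step 4 — Source phasor: V = 5.73∠148.9° V = -4.906 + j2.96 V.
Step 5 — Current: I = V / Z = -0.01162 + j0.02171 A = 0.02462∠118.2° A.
Step 6 — Complex power: S = V·I* = 0.1213 + j0.07213 VA.
Step 7 — Real power: P = Re(S) = 0.1213 W.
Step 8 — Reactive power: Q = Im(S) = 0.07213 VAR.
Step 9 — Apparent power: |S| = 0.1411 VA.
Step 10 — Power factor: PF = P/|S| = 0.8595 (lagging).

(a) P = 0.1213 W  (b) Q = 0.07213 VAR  (c) S = 0.1411 VA  (d) PF = 0.8595 (lagging)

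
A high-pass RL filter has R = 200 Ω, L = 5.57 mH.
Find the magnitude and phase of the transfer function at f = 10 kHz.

Step 1 — Angular frequency: ω = 2π·1e+04 = 6.283e+04 rad/s.
Step 2 — Transfer function: H(jω) = jωL/(R + jωL).
Step 3 — Numerator jωL = j·350; denominator R + jωL = 200 + j350.
Step 4 — H = 0.7538 + j0.4308.
Step 5 — Magnitude: |H| = 0.8682 (-1.2 dB); phase: φ = 29.7°.

|H| = 0.8682 (-1.2 dB), φ = 29.7°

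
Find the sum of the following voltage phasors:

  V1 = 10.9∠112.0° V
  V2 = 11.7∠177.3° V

Step 1 — Convert each phasor to rectangular form:
  V1 = 10.9·(cos(112.0°) + j·sin(112.0°)) = -4.083 + j10.11 V
  V2 = 11.7·(cos(177.3°) + j·sin(177.3°)) = -11.69 + j0.5511 V
Step 2 — Sum components: V_total = -15.77 + j10.66 V.
Step 3 — Convert to polar: |V_total| = 19.03 V, ∠V_total = 145.9°.

V_total = 19.03∠145.9° V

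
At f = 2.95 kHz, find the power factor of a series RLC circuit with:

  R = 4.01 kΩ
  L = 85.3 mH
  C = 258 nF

Step 1 — Angular frequency: ω = 2π·f = 2π·2950 = 1.854e+04 rad/s.
Step 2 — Component impedances:
  R: Z = R = 4010 Ω
  L: Z = jωL = j·1.854e+04·0.0853 = 0 + j1581 Ω
  C: Z = 1/(jωC) = -j/(ω·C) = 0 - j209.1 Ω
Step 3 — Series combination: Z_total = R + L + C = 4010 + j1372 Ω = 4238∠18.9° Ω.
Step 4 — Power factor: PF = cos(φ) = Re(Z)/|Z| = 4010/4238 = 0.9462.
Step 5 — Type: Im(Z) = 1372 ⇒ lagging (phase φ = 18.9°).

PF = 0.9462 (lagging, φ = 18.9°)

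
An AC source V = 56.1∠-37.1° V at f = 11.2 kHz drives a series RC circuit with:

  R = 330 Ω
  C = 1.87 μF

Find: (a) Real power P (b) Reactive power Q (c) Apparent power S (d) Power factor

Step 1 — Angular frequency: ω = 2π·f = 2π·1.12e+04 = 7.037e+04 rad/s.
Step 2 — Component impedances:
  R: Z = R = 330 Ω
  C: Z = 1/(jωC) = -j/(ω·C) = 0 - j7.599 Ω
Step 3 — Series combination: Z_total = R + C = 330 - j7.599 Ω = 330.1∠-1.3° Ω.
Step 4 — Source phasor: V = 56.1∠-37.1° V = 44.74 - j33.84 V.
Step 5 — Current: I = V / Z = 0.1379 - j0.09937 A = 0.17∠-35.8° A.
Step 6 — Complex power: S = V·I* = 9.532 - j0.2195 VA.
Step 7 — Real power: P = Re(S) = 9.532 W.
Step 8 — Reactive power: Q = Im(S) = -0.2195 VAR.
Step 9 — Apparent power: |S| = 9.534 VA.
Step 10 — Power factor: PF = P/|S| = 0.9997 (leading).

(a) P = 9.532 W  (b) Q = -0.2195 VAR  (c) S = 9.534 VA  (d) PF = 0.9997 (leading)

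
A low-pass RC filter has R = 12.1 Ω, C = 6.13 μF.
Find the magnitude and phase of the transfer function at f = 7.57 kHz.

Step 1 — Angular frequency: ω = 2π·7570 = 4.756e+04 rad/s.
Step 2 — Transfer function: H(jω) = 1/(1 + jωRC).
Step 3 — Denominator: 1 + jωRC = 1 + j·4.756e+04·12.1·6.13e-06 = 1 + j3.528.
Step 4 — H = 0.07437 - j0.2624.
Step 5 — Magnitude: |H| = 0.2727 (-11.3 dB); phase: φ = -74.2°.

|H| = 0.2727 (-11.3 dB), φ = -74.2°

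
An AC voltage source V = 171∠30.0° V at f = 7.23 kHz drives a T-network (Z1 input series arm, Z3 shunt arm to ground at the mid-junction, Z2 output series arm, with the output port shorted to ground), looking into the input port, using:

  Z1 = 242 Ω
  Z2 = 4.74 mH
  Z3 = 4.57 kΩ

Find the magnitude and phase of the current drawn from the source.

Step 1 — Angular frequency: ω = 2π·f = 2π·7230 = 4.543e+04 rad/s.
Step 2 — Component impedances:
  Z1: Z = R = 242 Ω
  Z2: Z = jωL = j·4.543e+04·0.00474 = 0 + j215.3 Ω
  Z3: Z = R = 4570 Ω
Step 3 — With the output port shorted to ground, the output series arm Z2 runs from the junction to ground; the shunt arm Z3 also runs from the junction to ground. They appear in parallel: Z3 || Z2 = 10.12 + j214.8 Ω.
Step 4 — Series with input arm Z1: Z_in = Z1 + (Z3 || Z2) = 252.1 + j214.8 Ω = 331.2∠40.4° Ω.
Step 5 — Source phasor: V = 171∠30.0° V = 148.1 + j85.5 V.
Step 6 — Ohm's law: I = V / Z_total = (148.1 + j85.5) / (252.1 + j214.8) = 0.5077 - j0.09351 A.
Step 7 — Convert to polar: |I| = 0.5162 A, ∠I = -10.4°.

I = 0.5162∠-10.4° A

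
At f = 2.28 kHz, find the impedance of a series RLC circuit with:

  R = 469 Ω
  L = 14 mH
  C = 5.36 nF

Step 1 — Angular frequency: ω = 2π·f = 2π·2280 = 1.433e+04 rad/s.
Step 2 — Component impedances:
  R: Z = R = 469 Ω
  L: Z = jωL = j·1.433e+04·0.014 = 0 + j200.6 Ω
  C: Z = 1/(jωC) = -j/(ω·C) = 0 - j1.302e+04 Ω
Step 3 — Series combination: Z_total = R + L + C = 469 - j1.282e+04 Ω = 1.283e+04∠-87.9° Ω.

Z = 469 - j1.282e+04 Ω = 1.283e+04∠-87.9° Ω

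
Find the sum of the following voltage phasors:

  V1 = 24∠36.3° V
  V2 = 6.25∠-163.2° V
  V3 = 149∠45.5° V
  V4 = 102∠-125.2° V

Step 1 — Convert each phasor to rectangular form:
  V1 = 24·(cos(36.3°) + j·sin(36.3°)) = 19.34 + j14.21 V
  V2 = 6.25·(cos(-163.2°) + j·sin(-163.2°)) = -5.983 - j1.806 V
  V3 = 149·(cos(45.5°) + j·sin(45.5°)) = 104.4 + j106.3 V
  V4 = 102·(cos(-125.2°) + j·sin(-125.2°)) = -58.8 - j83.35 V
Step 2 — Sum components: V_total = 59 + j35.33 V.
Step 3 — Convert to polar: |V_total| = 68.77 V, ∠V_total = 30.9°.

V_total = 68.77∠30.9° V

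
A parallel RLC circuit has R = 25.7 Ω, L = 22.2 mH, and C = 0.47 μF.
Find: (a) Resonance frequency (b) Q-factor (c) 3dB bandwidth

Step 1 — Resonance: ω₀ = 1/√(LC) = 1/√(0.0222·4.7e-07) = 9790 rad/s.
Step 2 — f₀ = ω₀/(2π) = 1558 Hz.
Step 3 — Parallel Q: Q = R/(ω₀L) = 25.7/(9790·0.0222) = 0.1183.
Step 4 — Bandwidth: Δω = ω₀/Q = 8.279e+04 rad/s; BW = Δω/(2π) = 1.318e+04 Hz.

(a) f₀ = 1558 Hz  (b) Q = 0.1183  (c) BW = 1.318e+04 Hz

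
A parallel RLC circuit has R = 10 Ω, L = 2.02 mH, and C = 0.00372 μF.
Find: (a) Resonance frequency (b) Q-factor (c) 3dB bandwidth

Step 1 — Resonance: ω₀ = 1/√(LC) = 1/√(0.00202·3.72e-09) = 3.648e+05 rad/s.
Step 2 — f₀ = ω₀/(2π) = 5.806e+04 Hz.
Step 3 — Parallel Q: Q = R/(ω₀L) = 10/(3.648e+05·0.00202) = 0.01357.
Step 4 — Bandwidth: Δω = ω₀/Q = 2.688e+07 rad/s; BW = Δω/(2π) = 4.278e+06 Hz.

(a) f₀ = 5.806e+04 Hz  (b) Q = 0.01357  (c) BW = 4.278e+06 Hz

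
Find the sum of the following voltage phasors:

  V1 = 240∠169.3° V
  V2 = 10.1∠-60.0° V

Step 1 — Convert each phasor to rectangular form:
  V1 = 240·(cos(169.3°) + j·sin(169.3°)) = -235.8 + j44.56 V
  V2 = 10.1·(cos(-60.0°) + j·sin(-60.0°)) = 5.05 - j8.747 V
Step 2 — Sum components: V_total = -230.8 + j35.81 V.
Step 3 — Convert to polar: |V_total| = 233.5 V, ∠V_total = 171.2°.

V_total = 233.5∠171.2° V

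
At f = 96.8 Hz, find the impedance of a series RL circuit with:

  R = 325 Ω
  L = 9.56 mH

Step 1 — Angular frequency: ω = 2π·f = 2π·96.8 = 608.2 rad/s.
Step 2 — Component impedances:
  R: Z = R = 325 Ω
  L: Z = jωL = j·608.2·0.00956 = 0 + j5.815 Ω
Step 3 — Series combination: Z_total = R + L = 325 + j5.815 Ω = 325.1∠1.0° Ω.

Z = 325 + j5.815 Ω = 325.1∠1.0° Ω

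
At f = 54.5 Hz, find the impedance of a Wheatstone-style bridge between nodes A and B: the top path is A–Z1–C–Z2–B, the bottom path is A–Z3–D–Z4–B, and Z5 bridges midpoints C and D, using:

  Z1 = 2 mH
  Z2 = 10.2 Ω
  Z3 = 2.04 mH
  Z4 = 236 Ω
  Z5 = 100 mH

Step 1 — Angular frequency: ω = 2π·f = 2π·54.5 = 342.4 rad/s.
Step 2 — Component impedances:
  Z1: Z = jωL = j·342.4·0.002 = 0 + j0.6849 Ω
  Z2: Z = R = 10.2 Ω
  Z3: Z = jωL = j·342.4·0.00204 = 0 + j0.6986 Ω
  Z4: Z = R = 236 Ω
  Z5: Z = jωL = j·342.4·0.1 = 0 + j34.24 Ω
Step 3 — Bridge requires nodal analysis (the Z5 bridge couples midpoints C and D, so the two paths cannot be reduced to a simple series/parallel combination). Setting node B to ground and injecting 1 A at node A, the 3-node admittance system at A, C, D solves to V_A = Z_AB = 9.779 + j0.6194 Ω = 9.798∠3.6° Ω.

Z = 9.779 + j0.6194 Ω = 9.798∠3.6° Ω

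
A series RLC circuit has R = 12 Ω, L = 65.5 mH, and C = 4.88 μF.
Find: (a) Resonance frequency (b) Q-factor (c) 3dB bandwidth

Step 1 — Resonance: ω₀ = 1/√(LC) = 1/√(0.0655·4.88e-06) = 1769 rad/s.
Step 2 — f₀ = ω₀/(2π) = 281.5 Hz.
Step 3 — Series Q: Q = ω₀L/R = 1769·0.0655/12 = 9.654.
Step 4 — Bandwidth: Δω = ω₀/Q = 183.2 rad/s; BW = Δω/(2π) = 29.16 Hz.

(a) f₀ = 281.5 Hz  (b) Q = 9.654  (c) BW = 29.16 Hz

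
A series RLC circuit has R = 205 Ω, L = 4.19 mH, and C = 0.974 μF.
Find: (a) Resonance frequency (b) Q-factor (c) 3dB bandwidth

Step 1 — Resonance: ω₀ = 1/√(LC) = 1/√(0.00419·9.74e-07) = 1.565e+04 rad/s.
Step 2 — f₀ = ω₀/(2π) = 2491 Hz.
Step 3 — Series Q: Q = ω₀L/R = 1.565e+04·0.00419/205 = 0.3199.
Step 4 — Bandwidth: Δω = ω₀/Q = 4.893e+04 rad/s; BW = Δω/(2π) = 7787 Hz.

(a) f₀ = 2491 Hz  (b) Q = 0.3199  (c) BW = 7787 Hz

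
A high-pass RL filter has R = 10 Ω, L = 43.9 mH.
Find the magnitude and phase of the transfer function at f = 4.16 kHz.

Step 1 — Angular frequency: ω = 2π·4160 = 2.614e+04 rad/s.
Step 2 — Transfer function: H(jω) = jωL/(R + jωL).
Step 3 — Numerator jωL = j·1147; denominator R + jωL = 10 + j1147.
Step 4 — H = 0.9999 + j0.008714.
Step 5 — Magnitude: |H| = 1 (-0.0 dB); phase: φ = 0.5°.

|H| = 1 (-0.0 dB), φ = 0.5°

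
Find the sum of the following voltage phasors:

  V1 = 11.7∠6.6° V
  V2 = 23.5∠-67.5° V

Step 1 — Convert each phasor to rectangular form:
  V1 = 11.7·(cos(6.6°) + j·sin(6.6°)) = 11.62 + j1.345 V
  V2 = 23.5·(cos(-67.5°) + j·sin(-67.5°)) = 8.993 - j21.71 V
Step 2 — Sum components: V_total = 20.62 - j20.37 V.
Step 3 — Convert to polar: |V_total| = 28.98 V, ∠V_total = -44.7°.

V_total = 28.98∠-44.7° V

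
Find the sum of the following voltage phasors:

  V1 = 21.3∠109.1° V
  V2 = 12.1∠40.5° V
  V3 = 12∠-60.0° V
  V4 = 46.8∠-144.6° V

Step 1 — Convert each phasor to rectangular form:
  V1 = 21.3·(cos(109.1°) + j·sin(109.1°)) = -6.97 + j20.13 V
  V2 = 12.1·(cos(40.5°) + j·sin(40.5°)) = 9.201 + j7.858 V
  V3 = 12·(cos(-60.0°) + j·sin(-60.0°)) = 6 - j10.39 V
  V4 = 46.8·(cos(-144.6°) + j·sin(-144.6°)) = -38.15 - j27.11 V
Step 2 — Sum components: V_total = -29.92 - j9.517 V.
Step 3 — Convert to polar: |V_total| = 31.39 V, ∠V_total = -162.4°.

V_total = 31.39∠-162.4° V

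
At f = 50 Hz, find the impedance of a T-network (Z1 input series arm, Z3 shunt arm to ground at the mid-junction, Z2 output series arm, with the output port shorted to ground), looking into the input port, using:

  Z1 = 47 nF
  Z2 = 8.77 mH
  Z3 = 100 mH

Step 1 — Angular frequency: ω = 2π·f = 2π·50 = 314.2 rad/s.
Step 2 — Component impedances:
  Z1: Z = 1/(jωC) = -j/(ω·C) = 0 - j6.773e+04 Ω
  Z2: Z = jωL = j·314.2·0.00877 = 0 + j2.755 Ω
  Z3: Z = jωL = j·314.2·0.1 = 0 + j31.42 Ω
Step 3 — With the output port shorted to ground, the output series arm Z2 runs from the junction to ground; the shunt arm Z3 also runs from the junction to ground. They appear in parallel: Z3 || Z2 = 0 + j2.533 Ω.
Step 4 — Series with input arm Z1: Z_in = Z1 + (Z3 || Z2) = 0 - j6.772e+04 Ω = 6.772e+04∠-90.0° Ω.

Z = 0 - j6.772e+04 Ω = 6.772e+04∠-90.0° Ω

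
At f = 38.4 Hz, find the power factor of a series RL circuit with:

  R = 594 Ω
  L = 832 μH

Step 1 — Angular frequency: ω = 2π·f = 2π·38.4 = 241.3 rad/s.
Step 2 — Component impedances:
  R: Z = R = 594 Ω
  L: Z = jωL = j·241.3·0.000832 = 0 + j0.2007 Ω
Step 3 — Series combination: Z_total = R + L = 594 + j0.2007 Ω = 594∠0.0° Ω.
Step 4 — Power factor: PF = cos(φ) = Re(Z)/|Z| = 594/594 = 1.
Step 5 — Type: Im(Z) = 0.2007 ⇒ lagging (phase φ = 0.0°).

PF = 1 (lagging, φ = 0.0°)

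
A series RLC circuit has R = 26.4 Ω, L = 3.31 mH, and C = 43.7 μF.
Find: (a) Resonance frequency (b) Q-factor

Step 1 — Resonance condition Im(Z)=0 gives ω₀ = 1/√(LC).
Step 2 — ω₀ = 1/√(0.00331·4.37e-05) = 2629 rad/s.
Step 3 — f₀ = ω₀/(2π) = 418.5 Hz.
Step 4 — Series Q: Q = ω₀L/R = 2629·0.00331/26.4 = 0.3297.

(a) f₀ = 418.5 Hz  (b) Q = 0.3297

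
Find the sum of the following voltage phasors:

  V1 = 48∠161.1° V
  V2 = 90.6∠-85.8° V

Step 1 — Convert each phasor to rectangular form:
  V1 = 48·(cos(161.1°) + j·sin(161.1°)) = -45.41 + j15.55 V
  V2 = 90.6·(cos(-85.8°) + j·sin(-85.8°)) = 6.635 - j90.36 V
Step 2 — Sum components: V_total = -38.78 - j74.81 V.
Step 3 — Convert to polar: |V_total| = 84.26 V, ∠V_total = -117.4°.

V_total = 84.26∠-117.4° V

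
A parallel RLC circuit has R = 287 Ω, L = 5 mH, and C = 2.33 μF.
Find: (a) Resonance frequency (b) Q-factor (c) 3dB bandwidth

Step 1 — Resonance: ω₀ = 1/√(LC) = 1/√(0.005·2.33e-06) = 9265 rad/s.
Step 2 — f₀ = ω₀/(2π) = 1475 Hz.
Step 3 — Parallel Q: Q = R/(ω₀L) = 287/(9265·0.005) = 6.195.
Step 4 — Bandwidth: Δω = ω₀/Q = 1495 rad/s; BW = Δω/(2π) = 238 Hz.

(a) f₀ = 1475 Hz  (b) Q = 6.195  (c) BW = 238 Hz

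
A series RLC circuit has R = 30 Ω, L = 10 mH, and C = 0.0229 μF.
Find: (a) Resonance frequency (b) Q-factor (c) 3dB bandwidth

Step 1 — Resonance: ω₀ = 1/√(LC) = 1/√(0.01·2.29e-08) = 6.608e+04 rad/s.
Step 2 — f₀ = ω₀/(2π) = 1.052e+04 Hz.
Step 3 — Series Q: Q = ω₀L/R = 6.608e+04·0.01/30 = 22.03.
Step 4 — Bandwidth: Δω = ω₀/Q = 3000 rad/s; BW = Δω/(2π) = 477.5 Hz.

(a) f₀ = 1.052e+04 Hz  (b) Q = 22.03  (c) BW = 477.5 Hz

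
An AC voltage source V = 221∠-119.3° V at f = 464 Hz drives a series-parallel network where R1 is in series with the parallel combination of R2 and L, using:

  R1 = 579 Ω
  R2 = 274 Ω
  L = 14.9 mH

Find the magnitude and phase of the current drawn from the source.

Step 1 — Angular frequency: ω = 2π·f = 2π·464 = 2915 rad/s.
Step 2 — Component impedances:
  R1: Z = R = 579 Ω
  R2: Z = R = 274 Ω
  L: Z = jωL = j·2915·0.0149 = 0 + j43.44 Ω
Step 3 — Parallel branch: R2 || L = 1/(1/R2 + 1/L) = 6.718 + j42.37 Ω.
Step 4 — Series with R1: Z_total = R1 + (R2 || L) = 585.7 + j42.37 Ω = 587.2∠4.1° Ω.
Step 5 — Source phasor: V = 221∠-119.3° V = -108.2 - j192.7 V.
Step 6 — Ohm's law: I = V / Z_total = (-108.2 - j192.7) / (585.7 + j42.37) = -0.2074 - j0.314 A.
Step 7 — Convert to polar: |I| = 0.3763 A, ∠I = -123.4°.

I = 0.3763∠-123.4° A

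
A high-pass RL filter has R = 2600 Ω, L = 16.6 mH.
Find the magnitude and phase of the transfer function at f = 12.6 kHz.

Step 1 — Angular frequency: ω = 2π·1.26e+04 = 7.917e+04 rad/s.
Step 2 — Transfer function: H(jω) = jωL/(R + jωL).
Step 3 — Numerator jωL = j·1314; denominator R + jωL = 2600 + j1314.
Step 4 — H = 0.2035 + j0.4026.
Step 5 — Magnitude: |H| = 0.4511 (-6.9 dB); phase: φ = 63.2°.

|H| = 0.4511 (-6.9 dB), φ = 63.2°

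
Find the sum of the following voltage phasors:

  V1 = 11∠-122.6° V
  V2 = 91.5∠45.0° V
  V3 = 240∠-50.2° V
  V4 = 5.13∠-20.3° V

Step 1 — Convert each phasor to rectangular form:
  V1 = 11·(cos(-122.6°) + j·sin(-122.6°)) = -5.926 - j9.267 V
  V2 = 91.5·(cos(45.0°) + j·sin(45.0°)) = 64.7 + j64.7 V
  V3 = 240·(cos(-50.2°) + j·sin(-50.2°)) = 153.6 - j184.4 V
  V4 = 5.13·(cos(-20.3°) + j·sin(-20.3°)) = 4.811 - j1.78 V
Step 2 — Sum components: V_total = 217.2 - j130.7 V.
Step 3 — Convert to polar: |V_total| = 253.5 V, ∠V_total = -31.0°.

V_total = 253.5∠-31.0° V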